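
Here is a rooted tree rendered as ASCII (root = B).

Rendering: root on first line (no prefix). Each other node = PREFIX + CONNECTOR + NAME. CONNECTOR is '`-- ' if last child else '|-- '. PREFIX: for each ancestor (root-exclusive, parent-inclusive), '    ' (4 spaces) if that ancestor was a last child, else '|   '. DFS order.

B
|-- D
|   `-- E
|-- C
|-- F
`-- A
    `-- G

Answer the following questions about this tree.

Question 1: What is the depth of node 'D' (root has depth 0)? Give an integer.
Answer: 1

Derivation:
Path from root to D: B -> D
Depth = number of edges = 1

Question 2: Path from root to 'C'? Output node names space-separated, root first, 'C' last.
Walk down from root: B -> C

Answer: B C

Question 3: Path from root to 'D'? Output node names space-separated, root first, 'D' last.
Answer: B D

Derivation:
Walk down from root: B -> D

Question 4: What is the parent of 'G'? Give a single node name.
Scan adjacency: G appears as child of A

Answer: A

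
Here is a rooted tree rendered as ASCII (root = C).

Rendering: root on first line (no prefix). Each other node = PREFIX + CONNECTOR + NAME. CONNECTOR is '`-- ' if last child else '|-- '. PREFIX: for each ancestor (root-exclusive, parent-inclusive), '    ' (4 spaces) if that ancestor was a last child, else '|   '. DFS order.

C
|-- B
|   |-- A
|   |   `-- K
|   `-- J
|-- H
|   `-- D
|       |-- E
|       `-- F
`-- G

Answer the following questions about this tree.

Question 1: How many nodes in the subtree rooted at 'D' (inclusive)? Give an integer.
Subtree rooted at D contains: D, E, F
Count = 3

Answer: 3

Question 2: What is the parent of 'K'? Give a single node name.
Answer: A

Derivation:
Scan adjacency: K appears as child of A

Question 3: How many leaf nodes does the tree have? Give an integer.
Leaves (nodes with no children): E, F, G, J, K

Answer: 5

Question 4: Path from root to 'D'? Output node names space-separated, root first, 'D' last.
Answer: C H D

Derivation:
Walk down from root: C -> H -> D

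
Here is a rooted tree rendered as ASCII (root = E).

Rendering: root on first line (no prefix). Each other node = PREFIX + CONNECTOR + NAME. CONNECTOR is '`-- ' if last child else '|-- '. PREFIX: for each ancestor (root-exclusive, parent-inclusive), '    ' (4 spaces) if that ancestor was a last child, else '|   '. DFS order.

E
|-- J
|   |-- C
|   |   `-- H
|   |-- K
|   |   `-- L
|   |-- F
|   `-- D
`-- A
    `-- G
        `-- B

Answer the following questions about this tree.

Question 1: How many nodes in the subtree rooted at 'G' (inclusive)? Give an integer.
Answer: 2

Derivation:
Subtree rooted at G contains: B, G
Count = 2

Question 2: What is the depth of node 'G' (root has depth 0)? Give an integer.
Answer: 2

Derivation:
Path from root to G: E -> A -> G
Depth = number of edges = 2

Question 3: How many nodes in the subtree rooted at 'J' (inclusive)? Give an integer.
Answer: 7

Derivation:
Subtree rooted at J contains: C, D, F, H, J, K, L
Count = 7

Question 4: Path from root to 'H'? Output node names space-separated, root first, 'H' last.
Answer: E J C H

Derivation:
Walk down from root: E -> J -> C -> H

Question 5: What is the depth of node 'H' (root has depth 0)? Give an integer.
Path from root to H: E -> J -> C -> H
Depth = number of edges = 3

Answer: 3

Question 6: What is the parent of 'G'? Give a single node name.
Scan adjacency: G appears as child of A

Answer: A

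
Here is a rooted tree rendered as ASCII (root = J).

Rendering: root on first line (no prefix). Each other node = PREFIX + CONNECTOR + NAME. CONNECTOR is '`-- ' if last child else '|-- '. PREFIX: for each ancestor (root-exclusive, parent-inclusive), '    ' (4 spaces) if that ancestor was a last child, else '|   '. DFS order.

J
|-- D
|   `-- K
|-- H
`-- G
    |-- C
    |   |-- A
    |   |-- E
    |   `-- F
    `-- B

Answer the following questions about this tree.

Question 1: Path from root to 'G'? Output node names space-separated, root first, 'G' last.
Walk down from root: J -> G

Answer: J G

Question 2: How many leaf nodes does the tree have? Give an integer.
Leaves (nodes with no children): A, B, E, F, H, K

Answer: 6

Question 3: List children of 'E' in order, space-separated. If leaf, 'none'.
Answer: none

Derivation:
Node E's children (from adjacency): (leaf)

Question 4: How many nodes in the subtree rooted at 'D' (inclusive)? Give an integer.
Answer: 2

Derivation:
Subtree rooted at D contains: D, K
Count = 2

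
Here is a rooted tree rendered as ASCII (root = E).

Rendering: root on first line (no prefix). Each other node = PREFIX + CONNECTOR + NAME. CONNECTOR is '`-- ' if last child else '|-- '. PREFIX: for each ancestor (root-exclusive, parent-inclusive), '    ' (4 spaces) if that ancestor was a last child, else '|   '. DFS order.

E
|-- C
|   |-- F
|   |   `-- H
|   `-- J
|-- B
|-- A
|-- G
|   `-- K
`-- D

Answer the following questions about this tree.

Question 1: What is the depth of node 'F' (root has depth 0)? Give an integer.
Path from root to F: E -> C -> F
Depth = number of edges = 2

Answer: 2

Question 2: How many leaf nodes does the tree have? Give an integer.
Leaves (nodes with no children): A, B, D, H, J, K

Answer: 6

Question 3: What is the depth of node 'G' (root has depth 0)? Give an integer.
Answer: 1

Derivation:
Path from root to G: E -> G
Depth = number of edges = 1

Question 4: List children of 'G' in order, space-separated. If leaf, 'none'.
Answer: K

Derivation:
Node G's children (from adjacency): K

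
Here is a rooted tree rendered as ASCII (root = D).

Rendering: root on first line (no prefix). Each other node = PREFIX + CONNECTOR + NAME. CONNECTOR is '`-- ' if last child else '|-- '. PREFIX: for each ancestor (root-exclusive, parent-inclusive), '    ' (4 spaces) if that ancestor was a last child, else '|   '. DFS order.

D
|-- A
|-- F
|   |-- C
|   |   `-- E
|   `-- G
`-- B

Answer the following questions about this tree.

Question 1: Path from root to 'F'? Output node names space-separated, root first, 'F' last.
Walk down from root: D -> F

Answer: D F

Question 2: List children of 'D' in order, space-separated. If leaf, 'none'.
Answer: A F B

Derivation:
Node D's children (from adjacency): A, F, B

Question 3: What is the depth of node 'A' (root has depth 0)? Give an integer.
Path from root to A: D -> A
Depth = number of edges = 1

Answer: 1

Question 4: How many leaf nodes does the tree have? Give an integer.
Leaves (nodes with no children): A, B, E, G

Answer: 4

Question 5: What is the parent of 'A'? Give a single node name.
Scan adjacency: A appears as child of D

Answer: D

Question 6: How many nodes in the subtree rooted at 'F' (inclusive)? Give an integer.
Subtree rooted at F contains: C, E, F, G
Count = 4

Answer: 4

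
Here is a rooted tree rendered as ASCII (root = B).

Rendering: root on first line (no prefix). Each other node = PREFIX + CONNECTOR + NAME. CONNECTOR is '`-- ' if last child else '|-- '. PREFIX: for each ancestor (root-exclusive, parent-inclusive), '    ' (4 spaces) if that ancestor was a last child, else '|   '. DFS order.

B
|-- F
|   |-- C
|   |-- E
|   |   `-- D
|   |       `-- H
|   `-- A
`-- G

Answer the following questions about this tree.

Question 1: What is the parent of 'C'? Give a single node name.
Scan adjacency: C appears as child of F

Answer: F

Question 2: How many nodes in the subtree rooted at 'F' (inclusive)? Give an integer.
Answer: 6

Derivation:
Subtree rooted at F contains: A, C, D, E, F, H
Count = 6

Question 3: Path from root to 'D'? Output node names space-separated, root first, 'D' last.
Walk down from root: B -> F -> E -> D

Answer: B F E D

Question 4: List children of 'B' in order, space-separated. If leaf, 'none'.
Node B's children (from adjacency): F, G

Answer: F G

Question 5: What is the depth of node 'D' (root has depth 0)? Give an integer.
Answer: 3

Derivation:
Path from root to D: B -> F -> E -> D
Depth = number of edges = 3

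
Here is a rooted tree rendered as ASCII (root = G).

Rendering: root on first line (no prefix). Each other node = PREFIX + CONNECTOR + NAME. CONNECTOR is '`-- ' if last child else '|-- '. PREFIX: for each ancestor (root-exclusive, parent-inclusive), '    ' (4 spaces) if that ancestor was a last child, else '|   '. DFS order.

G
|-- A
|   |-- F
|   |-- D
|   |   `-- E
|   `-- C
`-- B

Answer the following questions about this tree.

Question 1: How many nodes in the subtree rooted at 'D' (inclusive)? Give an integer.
Answer: 2

Derivation:
Subtree rooted at D contains: D, E
Count = 2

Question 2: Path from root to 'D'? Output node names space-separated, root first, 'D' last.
Answer: G A D

Derivation:
Walk down from root: G -> A -> D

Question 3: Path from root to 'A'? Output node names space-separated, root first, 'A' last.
Walk down from root: G -> A

Answer: G A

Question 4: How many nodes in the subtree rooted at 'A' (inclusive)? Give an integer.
Answer: 5

Derivation:
Subtree rooted at A contains: A, C, D, E, F
Count = 5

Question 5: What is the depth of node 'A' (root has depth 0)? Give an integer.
Answer: 1

Derivation:
Path from root to A: G -> A
Depth = number of edges = 1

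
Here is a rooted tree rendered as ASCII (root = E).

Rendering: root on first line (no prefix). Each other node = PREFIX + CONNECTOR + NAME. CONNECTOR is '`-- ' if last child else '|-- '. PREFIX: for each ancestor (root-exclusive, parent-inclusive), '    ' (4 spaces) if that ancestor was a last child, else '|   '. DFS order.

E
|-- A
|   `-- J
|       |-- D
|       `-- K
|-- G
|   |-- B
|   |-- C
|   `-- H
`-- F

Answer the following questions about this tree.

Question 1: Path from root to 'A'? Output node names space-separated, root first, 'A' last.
Walk down from root: E -> A

Answer: E A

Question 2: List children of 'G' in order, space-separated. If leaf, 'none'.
Node G's children (from adjacency): B, C, H

Answer: B C H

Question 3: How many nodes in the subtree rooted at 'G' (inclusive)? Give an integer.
Subtree rooted at G contains: B, C, G, H
Count = 4

Answer: 4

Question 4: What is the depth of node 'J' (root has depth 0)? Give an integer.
Path from root to J: E -> A -> J
Depth = number of edges = 2

Answer: 2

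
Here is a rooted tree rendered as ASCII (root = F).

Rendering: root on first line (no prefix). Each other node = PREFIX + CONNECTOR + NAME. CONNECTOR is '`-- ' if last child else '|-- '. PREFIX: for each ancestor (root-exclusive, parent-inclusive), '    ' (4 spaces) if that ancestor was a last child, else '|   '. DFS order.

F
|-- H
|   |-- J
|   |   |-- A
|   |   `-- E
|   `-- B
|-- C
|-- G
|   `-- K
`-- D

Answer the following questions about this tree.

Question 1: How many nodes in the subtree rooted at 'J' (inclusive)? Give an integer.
Subtree rooted at J contains: A, E, J
Count = 3

Answer: 3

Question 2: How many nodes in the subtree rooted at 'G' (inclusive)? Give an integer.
Answer: 2

Derivation:
Subtree rooted at G contains: G, K
Count = 2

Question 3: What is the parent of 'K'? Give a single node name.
Answer: G

Derivation:
Scan adjacency: K appears as child of G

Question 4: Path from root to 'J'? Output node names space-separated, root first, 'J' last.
Walk down from root: F -> H -> J

Answer: F H J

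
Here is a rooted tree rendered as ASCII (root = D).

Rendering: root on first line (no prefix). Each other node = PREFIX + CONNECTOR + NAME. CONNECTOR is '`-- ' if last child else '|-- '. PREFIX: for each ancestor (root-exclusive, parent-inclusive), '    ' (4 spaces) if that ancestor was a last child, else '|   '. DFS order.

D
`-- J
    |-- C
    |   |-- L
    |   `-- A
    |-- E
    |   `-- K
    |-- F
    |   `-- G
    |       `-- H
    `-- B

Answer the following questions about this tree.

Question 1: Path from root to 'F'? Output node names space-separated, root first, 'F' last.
Walk down from root: D -> J -> F

Answer: D J F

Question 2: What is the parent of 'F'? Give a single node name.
Scan adjacency: F appears as child of J

Answer: J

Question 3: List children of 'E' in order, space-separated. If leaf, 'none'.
Answer: K

Derivation:
Node E's children (from adjacency): K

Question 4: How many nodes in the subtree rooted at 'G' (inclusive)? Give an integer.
Subtree rooted at G contains: G, H
Count = 2

Answer: 2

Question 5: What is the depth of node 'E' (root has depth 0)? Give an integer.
Path from root to E: D -> J -> E
Depth = number of edges = 2

Answer: 2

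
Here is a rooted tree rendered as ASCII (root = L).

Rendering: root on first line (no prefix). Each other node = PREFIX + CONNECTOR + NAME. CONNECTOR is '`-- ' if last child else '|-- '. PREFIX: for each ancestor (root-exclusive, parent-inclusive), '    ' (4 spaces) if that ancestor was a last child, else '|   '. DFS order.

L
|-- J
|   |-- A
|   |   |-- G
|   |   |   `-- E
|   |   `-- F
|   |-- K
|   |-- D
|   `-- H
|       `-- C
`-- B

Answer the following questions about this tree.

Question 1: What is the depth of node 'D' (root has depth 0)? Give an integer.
Answer: 2

Derivation:
Path from root to D: L -> J -> D
Depth = number of edges = 2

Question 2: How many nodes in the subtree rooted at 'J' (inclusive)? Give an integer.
Subtree rooted at J contains: A, C, D, E, F, G, H, J, K
Count = 9

Answer: 9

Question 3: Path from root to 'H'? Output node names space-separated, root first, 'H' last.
Answer: L J H

Derivation:
Walk down from root: L -> J -> H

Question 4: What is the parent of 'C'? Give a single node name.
Scan adjacency: C appears as child of H

Answer: H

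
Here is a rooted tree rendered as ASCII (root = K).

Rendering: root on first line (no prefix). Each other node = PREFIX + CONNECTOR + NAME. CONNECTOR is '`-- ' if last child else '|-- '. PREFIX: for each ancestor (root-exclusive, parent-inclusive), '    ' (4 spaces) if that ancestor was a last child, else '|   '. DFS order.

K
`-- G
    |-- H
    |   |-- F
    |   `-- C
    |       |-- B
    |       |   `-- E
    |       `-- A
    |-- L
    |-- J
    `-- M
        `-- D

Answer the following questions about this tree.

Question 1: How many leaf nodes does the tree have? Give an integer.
Answer: 6

Derivation:
Leaves (nodes with no children): A, D, E, F, J, L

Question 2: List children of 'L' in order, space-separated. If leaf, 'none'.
Answer: none

Derivation:
Node L's children (from adjacency): (leaf)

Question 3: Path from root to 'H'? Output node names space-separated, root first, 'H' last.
Walk down from root: K -> G -> H

Answer: K G H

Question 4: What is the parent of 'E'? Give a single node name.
Answer: B

Derivation:
Scan adjacency: E appears as child of B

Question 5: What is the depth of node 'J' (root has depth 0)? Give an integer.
Answer: 2

Derivation:
Path from root to J: K -> G -> J
Depth = number of edges = 2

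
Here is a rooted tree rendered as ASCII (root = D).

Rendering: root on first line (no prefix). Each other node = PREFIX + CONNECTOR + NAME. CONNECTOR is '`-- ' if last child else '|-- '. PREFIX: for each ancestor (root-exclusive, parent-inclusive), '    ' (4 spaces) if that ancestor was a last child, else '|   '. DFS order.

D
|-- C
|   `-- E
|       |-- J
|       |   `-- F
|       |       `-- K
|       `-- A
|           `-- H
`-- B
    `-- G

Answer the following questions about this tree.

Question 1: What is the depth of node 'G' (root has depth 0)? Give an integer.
Answer: 2

Derivation:
Path from root to G: D -> B -> G
Depth = number of edges = 2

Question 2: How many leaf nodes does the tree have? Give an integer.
Leaves (nodes with no children): G, H, K

Answer: 3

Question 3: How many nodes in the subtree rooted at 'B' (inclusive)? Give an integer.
Answer: 2

Derivation:
Subtree rooted at B contains: B, G
Count = 2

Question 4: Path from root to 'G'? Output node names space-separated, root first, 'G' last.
Walk down from root: D -> B -> G

Answer: D B G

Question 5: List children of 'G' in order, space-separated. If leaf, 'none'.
Answer: none

Derivation:
Node G's children (from adjacency): (leaf)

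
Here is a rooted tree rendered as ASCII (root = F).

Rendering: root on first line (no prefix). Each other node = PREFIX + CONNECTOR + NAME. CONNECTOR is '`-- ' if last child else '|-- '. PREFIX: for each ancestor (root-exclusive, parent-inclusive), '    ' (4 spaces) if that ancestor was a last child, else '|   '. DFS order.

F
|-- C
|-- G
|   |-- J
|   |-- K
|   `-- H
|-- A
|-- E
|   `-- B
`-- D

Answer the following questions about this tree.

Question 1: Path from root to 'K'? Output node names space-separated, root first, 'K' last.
Walk down from root: F -> G -> K

Answer: F G K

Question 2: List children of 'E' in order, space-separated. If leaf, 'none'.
Node E's children (from adjacency): B

Answer: B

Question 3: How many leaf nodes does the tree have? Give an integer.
Answer: 7

Derivation:
Leaves (nodes with no children): A, B, C, D, H, J, K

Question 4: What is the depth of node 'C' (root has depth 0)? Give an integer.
Answer: 1

Derivation:
Path from root to C: F -> C
Depth = number of edges = 1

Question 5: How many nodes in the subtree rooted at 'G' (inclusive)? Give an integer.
Answer: 4

Derivation:
Subtree rooted at G contains: G, H, J, K
Count = 4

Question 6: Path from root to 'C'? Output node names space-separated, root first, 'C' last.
Answer: F C

Derivation:
Walk down from root: F -> C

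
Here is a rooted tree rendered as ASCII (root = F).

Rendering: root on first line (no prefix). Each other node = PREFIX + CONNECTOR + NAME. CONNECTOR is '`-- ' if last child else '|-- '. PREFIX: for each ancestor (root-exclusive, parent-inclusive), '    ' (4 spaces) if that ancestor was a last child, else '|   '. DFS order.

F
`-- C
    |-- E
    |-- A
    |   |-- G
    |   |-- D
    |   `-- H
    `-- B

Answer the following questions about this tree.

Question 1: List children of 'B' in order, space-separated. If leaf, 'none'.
Answer: none

Derivation:
Node B's children (from adjacency): (leaf)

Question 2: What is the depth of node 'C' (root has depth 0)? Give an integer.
Answer: 1

Derivation:
Path from root to C: F -> C
Depth = number of edges = 1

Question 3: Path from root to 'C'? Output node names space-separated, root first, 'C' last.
Answer: F C

Derivation:
Walk down from root: F -> C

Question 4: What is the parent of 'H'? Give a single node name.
Scan adjacency: H appears as child of A

Answer: A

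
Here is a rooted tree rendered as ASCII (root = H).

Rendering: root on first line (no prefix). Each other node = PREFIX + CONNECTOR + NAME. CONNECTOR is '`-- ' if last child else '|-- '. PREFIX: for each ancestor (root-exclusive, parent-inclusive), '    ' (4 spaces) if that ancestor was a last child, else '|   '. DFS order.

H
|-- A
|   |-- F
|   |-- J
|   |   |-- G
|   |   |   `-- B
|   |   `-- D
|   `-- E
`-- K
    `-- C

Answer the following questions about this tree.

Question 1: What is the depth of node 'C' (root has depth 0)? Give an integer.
Path from root to C: H -> K -> C
Depth = number of edges = 2

Answer: 2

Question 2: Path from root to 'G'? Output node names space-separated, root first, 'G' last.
Walk down from root: H -> A -> J -> G

Answer: H A J G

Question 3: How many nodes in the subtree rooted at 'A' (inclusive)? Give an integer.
Answer: 7

Derivation:
Subtree rooted at A contains: A, B, D, E, F, G, J
Count = 7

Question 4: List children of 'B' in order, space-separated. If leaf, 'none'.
Node B's children (from adjacency): (leaf)

Answer: none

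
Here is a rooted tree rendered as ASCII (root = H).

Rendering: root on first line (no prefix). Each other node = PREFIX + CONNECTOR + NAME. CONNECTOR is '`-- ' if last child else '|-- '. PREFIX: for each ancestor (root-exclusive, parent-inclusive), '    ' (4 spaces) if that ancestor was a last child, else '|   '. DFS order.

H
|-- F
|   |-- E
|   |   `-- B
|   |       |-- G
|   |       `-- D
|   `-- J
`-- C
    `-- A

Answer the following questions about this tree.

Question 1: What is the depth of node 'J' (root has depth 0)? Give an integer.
Answer: 2

Derivation:
Path from root to J: H -> F -> J
Depth = number of edges = 2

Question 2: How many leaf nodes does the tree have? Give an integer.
Answer: 4

Derivation:
Leaves (nodes with no children): A, D, G, J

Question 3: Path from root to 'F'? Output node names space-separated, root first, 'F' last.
Walk down from root: H -> F

Answer: H F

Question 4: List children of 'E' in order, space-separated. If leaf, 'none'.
Answer: B

Derivation:
Node E's children (from adjacency): B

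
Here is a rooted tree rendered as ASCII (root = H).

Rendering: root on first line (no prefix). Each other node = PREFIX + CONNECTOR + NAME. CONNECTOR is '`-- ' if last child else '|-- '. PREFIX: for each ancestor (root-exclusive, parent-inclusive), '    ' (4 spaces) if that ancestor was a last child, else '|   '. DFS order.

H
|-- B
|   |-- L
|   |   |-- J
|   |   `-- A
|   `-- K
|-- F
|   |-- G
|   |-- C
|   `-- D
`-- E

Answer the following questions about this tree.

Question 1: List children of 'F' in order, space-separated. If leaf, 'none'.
Answer: G C D

Derivation:
Node F's children (from adjacency): G, C, D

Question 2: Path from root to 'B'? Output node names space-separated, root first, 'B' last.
Answer: H B

Derivation:
Walk down from root: H -> B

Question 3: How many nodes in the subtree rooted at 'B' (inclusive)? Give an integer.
Subtree rooted at B contains: A, B, J, K, L
Count = 5

Answer: 5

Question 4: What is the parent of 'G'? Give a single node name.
Answer: F

Derivation:
Scan adjacency: G appears as child of F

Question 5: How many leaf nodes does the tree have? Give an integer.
Answer: 7

Derivation:
Leaves (nodes with no children): A, C, D, E, G, J, K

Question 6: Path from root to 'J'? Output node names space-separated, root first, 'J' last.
Answer: H B L J

Derivation:
Walk down from root: H -> B -> L -> J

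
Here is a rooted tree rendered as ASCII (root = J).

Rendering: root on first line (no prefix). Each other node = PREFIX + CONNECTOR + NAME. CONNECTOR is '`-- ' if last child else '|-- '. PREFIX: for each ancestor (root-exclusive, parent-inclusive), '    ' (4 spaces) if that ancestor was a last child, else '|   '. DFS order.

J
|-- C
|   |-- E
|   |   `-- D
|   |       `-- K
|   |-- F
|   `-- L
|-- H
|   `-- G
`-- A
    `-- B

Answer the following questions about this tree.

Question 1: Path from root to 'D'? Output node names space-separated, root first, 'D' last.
Answer: J C E D

Derivation:
Walk down from root: J -> C -> E -> D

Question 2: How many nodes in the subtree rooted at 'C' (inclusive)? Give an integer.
Answer: 6

Derivation:
Subtree rooted at C contains: C, D, E, F, K, L
Count = 6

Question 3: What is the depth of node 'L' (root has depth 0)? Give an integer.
Answer: 2

Derivation:
Path from root to L: J -> C -> L
Depth = number of edges = 2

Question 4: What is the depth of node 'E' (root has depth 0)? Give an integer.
Path from root to E: J -> C -> E
Depth = number of edges = 2

Answer: 2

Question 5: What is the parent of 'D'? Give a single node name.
Scan adjacency: D appears as child of E

Answer: E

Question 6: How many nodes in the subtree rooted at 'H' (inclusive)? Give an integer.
Subtree rooted at H contains: G, H
Count = 2

Answer: 2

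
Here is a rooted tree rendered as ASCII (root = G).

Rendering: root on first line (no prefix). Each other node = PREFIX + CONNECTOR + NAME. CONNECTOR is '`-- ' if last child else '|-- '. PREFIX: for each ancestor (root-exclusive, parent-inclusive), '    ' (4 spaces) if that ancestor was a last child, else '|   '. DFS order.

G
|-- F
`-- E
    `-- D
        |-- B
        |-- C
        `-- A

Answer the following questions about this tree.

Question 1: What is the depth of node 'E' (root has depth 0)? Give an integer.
Answer: 1

Derivation:
Path from root to E: G -> E
Depth = number of edges = 1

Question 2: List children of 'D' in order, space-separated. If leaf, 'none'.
Answer: B C A

Derivation:
Node D's children (from adjacency): B, C, A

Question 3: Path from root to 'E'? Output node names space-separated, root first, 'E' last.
Answer: G E

Derivation:
Walk down from root: G -> E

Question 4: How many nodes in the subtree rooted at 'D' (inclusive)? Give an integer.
Subtree rooted at D contains: A, B, C, D
Count = 4

Answer: 4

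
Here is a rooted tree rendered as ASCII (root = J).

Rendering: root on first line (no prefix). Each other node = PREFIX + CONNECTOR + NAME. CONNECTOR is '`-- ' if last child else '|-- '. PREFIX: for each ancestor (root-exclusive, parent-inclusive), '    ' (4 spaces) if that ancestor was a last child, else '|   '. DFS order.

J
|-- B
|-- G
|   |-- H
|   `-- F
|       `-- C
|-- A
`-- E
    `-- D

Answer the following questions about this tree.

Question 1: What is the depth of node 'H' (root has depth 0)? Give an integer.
Path from root to H: J -> G -> H
Depth = number of edges = 2

Answer: 2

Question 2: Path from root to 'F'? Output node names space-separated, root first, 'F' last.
Walk down from root: J -> G -> F

Answer: J G F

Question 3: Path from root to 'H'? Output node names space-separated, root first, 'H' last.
Walk down from root: J -> G -> H

Answer: J G H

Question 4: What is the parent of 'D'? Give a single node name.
Answer: E

Derivation:
Scan adjacency: D appears as child of E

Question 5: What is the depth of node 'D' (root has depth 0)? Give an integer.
Path from root to D: J -> E -> D
Depth = number of edges = 2

Answer: 2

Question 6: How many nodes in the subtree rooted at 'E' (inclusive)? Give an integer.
Subtree rooted at E contains: D, E
Count = 2

Answer: 2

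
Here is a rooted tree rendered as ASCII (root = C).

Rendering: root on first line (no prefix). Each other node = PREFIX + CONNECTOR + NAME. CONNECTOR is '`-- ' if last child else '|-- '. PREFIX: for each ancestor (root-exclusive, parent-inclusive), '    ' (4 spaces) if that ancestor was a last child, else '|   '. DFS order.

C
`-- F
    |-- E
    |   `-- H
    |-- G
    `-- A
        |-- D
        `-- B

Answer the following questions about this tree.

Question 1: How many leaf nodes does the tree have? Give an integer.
Leaves (nodes with no children): B, D, G, H

Answer: 4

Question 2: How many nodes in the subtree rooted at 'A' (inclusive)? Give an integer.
Answer: 3

Derivation:
Subtree rooted at A contains: A, B, D
Count = 3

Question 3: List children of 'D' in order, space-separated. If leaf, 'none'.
Answer: none

Derivation:
Node D's children (from adjacency): (leaf)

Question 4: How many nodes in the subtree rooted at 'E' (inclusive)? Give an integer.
Answer: 2

Derivation:
Subtree rooted at E contains: E, H
Count = 2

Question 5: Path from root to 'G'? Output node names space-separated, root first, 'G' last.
Answer: C F G

Derivation:
Walk down from root: C -> F -> G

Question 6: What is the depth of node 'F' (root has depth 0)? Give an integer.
Answer: 1

Derivation:
Path from root to F: C -> F
Depth = number of edges = 1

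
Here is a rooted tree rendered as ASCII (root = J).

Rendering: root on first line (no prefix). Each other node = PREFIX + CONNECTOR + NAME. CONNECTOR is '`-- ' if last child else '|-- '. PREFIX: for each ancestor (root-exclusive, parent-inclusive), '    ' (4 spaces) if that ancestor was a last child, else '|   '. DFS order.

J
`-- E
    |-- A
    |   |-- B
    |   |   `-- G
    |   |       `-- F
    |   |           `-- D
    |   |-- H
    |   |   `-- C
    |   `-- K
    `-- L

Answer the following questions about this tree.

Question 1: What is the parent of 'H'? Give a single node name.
Scan adjacency: H appears as child of A

Answer: A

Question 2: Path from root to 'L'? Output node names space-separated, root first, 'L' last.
Answer: J E L

Derivation:
Walk down from root: J -> E -> L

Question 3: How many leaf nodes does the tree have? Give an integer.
Answer: 4

Derivation:
Leaves (nodes with no children): C, D, K, L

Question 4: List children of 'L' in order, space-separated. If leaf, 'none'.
Node L's children (from adjacency): (leaf)

Answer: none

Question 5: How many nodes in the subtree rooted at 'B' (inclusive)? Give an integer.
Answer: 4

Derivation:
Subtree rooted at B contains: B, D, F, G
Count = 4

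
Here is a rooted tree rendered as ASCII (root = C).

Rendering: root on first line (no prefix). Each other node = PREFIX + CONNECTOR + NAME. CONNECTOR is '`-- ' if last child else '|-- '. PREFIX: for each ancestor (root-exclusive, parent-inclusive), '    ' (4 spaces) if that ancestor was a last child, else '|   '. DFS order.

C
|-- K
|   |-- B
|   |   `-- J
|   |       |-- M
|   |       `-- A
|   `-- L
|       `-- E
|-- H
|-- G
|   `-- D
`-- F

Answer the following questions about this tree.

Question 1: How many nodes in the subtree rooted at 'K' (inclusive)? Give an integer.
Subtree rooted at K contains: A, B, E, J, K, L, M
Count = 7

Answer: 7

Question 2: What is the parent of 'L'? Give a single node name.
Answer: K

Derivation:
Scan adjacency: L appears as child of K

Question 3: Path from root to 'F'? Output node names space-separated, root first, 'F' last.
Walk down from root: C -> F

Answer: C F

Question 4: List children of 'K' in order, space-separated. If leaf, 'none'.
Answer: B L

Derivation:
Node K's children (from adjacency): B, L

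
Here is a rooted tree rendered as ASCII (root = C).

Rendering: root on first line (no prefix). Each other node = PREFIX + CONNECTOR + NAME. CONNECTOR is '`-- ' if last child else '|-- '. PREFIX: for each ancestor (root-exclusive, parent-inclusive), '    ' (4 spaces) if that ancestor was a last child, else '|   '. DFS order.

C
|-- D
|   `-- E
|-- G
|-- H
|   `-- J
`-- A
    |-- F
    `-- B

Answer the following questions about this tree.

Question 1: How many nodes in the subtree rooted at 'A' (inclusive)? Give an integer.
Answer: 3

Derivation:
Subtree rooted at A contains: A, B, F
Count = 3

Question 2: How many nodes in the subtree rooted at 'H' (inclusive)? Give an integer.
Answer: 2

Derivation:
Subtree rooted at H contains: H, J
Count = 2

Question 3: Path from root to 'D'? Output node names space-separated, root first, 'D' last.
Walk down from root: C -> D

Answer: C D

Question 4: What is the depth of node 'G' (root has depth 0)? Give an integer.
Path from root to G: C -> G
Depth = number of edges = 1

Answer: 1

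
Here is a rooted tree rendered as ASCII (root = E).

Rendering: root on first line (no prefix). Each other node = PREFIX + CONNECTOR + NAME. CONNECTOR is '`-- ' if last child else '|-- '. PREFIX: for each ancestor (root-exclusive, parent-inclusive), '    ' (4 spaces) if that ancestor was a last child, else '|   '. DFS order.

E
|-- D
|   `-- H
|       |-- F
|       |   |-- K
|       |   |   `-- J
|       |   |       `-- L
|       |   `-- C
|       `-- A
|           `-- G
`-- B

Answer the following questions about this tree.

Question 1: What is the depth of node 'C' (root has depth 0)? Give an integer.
Answer: 4

Derivation:
Path from root to C: E -> D -> H -> F -> C
Depth = number of edges = 4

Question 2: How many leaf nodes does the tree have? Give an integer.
Leaves (nodes with no children): B, C, G, L

Answer: 4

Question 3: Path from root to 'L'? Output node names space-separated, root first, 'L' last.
Walk down from root: E -> D -> H -> F -> K -> J -> L

Answer: E D H F K J L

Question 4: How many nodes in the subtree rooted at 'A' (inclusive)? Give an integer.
Subtree rooted at A contains: A, G
Count = 2

Answer: 2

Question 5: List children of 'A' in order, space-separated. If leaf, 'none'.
Node A's children (from adjacency): G

Answer: G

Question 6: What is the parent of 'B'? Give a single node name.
Scan adjacency: B appears as child of E

Answer: E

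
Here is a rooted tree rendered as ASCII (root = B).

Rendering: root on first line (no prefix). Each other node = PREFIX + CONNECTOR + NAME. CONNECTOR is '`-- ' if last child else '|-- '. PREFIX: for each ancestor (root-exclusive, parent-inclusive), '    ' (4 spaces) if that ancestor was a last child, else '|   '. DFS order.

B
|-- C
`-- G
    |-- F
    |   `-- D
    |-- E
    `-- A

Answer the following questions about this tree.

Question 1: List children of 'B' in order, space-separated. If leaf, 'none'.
Node B's children (from adjacency): C, G

Answer: C G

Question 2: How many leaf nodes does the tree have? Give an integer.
Answer: 4

Derivation:
Leaves (nodes with no children): A, C, D, E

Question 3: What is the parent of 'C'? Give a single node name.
Answer: B

Derivation:
Scan adjacency: C appears as child of B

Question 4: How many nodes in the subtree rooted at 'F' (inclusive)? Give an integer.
Subtree rooted at F contains: D, F
Count = 2

Answer: 2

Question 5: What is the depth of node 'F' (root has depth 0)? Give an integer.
Answer: 2

Derivation:
Path from root to F: B -> G -> F
Depth = number of edges = 2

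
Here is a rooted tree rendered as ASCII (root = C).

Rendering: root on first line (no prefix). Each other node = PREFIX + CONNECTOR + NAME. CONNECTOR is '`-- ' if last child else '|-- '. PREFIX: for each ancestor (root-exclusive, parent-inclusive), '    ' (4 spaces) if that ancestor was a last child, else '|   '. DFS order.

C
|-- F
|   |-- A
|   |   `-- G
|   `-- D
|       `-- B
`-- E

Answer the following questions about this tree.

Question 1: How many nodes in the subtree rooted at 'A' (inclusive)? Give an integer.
Answer: 2

Derivation:
Subtree rooted at A contains: A, G
Count = 2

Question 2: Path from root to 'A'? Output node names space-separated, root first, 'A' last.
Walk down from root: C -> F -> A

Answer: C F A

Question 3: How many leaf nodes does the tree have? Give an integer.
Leaves (nodes with no children): B, E, G

Answer: 3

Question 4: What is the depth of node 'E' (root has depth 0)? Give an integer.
Answer: 1

Derivation:
Path from root to E: C -> E
Depth = number of edges = 1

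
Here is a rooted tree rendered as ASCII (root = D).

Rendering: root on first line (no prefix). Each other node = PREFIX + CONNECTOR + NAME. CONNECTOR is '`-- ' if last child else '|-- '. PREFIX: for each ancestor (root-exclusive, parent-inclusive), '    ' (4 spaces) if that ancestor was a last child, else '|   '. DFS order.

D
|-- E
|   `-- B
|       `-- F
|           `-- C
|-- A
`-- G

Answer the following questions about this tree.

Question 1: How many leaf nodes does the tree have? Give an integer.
Leaves (nodes with no children): A, C, G

Answer: 3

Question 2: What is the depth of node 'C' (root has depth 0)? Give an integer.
Answer: 4

Derivation:
Path from root to C: D -> E -> B -> F -> C
Depth = number of edges = 4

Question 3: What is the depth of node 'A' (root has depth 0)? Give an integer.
Answer: 1

Derivation:
Path from root to A: D -> A
Depth = number of edges = 1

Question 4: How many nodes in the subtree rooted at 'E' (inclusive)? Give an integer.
Answer: 4

Derivation:
Subtree rooted at E contains: B, C, E, F
Count = 4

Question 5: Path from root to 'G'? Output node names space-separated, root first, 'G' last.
Walk down from root: D -> G

Answer: D G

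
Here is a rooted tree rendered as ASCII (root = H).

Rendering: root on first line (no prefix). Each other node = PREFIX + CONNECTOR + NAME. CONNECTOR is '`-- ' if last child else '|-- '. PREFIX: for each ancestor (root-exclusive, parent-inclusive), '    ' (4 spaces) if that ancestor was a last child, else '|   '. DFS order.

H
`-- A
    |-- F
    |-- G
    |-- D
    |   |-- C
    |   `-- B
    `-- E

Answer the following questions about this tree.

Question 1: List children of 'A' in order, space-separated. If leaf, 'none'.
Node A's children (from adjacency): F, G, D, E

Answer: F G D E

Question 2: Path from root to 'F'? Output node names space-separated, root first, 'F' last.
Walk down from root: H -> A -> F

Answer: H A F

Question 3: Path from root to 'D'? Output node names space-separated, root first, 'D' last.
Walk down from root: H -> A -> D

Answer: H A D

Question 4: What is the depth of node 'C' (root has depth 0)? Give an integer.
Path from root to C: H -> A -> D -> C
Depth = number of edges = 3

Answer: 3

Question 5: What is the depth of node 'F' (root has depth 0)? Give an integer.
Path from root to F: H -> A -> F
Depth = number of edges = 2

Answer: 2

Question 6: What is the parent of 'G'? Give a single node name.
Answer: A

Derivation:
Scan adjacency: G appears as child of A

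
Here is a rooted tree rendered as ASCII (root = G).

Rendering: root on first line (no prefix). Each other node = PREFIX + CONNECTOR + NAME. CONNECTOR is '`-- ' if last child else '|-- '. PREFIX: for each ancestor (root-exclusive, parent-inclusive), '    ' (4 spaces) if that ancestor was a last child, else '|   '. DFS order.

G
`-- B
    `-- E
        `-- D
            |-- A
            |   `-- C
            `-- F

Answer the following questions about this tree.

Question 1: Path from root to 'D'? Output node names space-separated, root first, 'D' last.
Answer: G B E D

Derivation:
Walk down from root: G -> B -> E -> D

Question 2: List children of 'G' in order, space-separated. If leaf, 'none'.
Answer: B

Derivation:
Node G's children (from adjacency): B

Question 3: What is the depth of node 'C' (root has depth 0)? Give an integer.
Answer: 5

Derivation:
Path from root to C: G -> B -> E -> D -> A -> C
Depth = number of edges = 5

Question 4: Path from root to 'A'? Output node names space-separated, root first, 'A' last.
Answer: G B E D A

Derivation:
Walk down from root: G -> B -> E -> D -> A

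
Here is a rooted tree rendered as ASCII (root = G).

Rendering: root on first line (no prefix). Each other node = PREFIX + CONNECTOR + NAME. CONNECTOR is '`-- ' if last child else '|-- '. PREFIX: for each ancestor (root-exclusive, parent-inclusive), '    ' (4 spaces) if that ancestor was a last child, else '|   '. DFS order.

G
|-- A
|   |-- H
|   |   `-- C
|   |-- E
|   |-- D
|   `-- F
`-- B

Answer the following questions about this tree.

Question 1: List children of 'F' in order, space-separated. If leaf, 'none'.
Answer: none

Derivation:
Node F's children (from adjacency): (leaf)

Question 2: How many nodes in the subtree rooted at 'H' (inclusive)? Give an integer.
Answer: 2

Derivation:
Subtree rooted at H contains: C, H
Count = 2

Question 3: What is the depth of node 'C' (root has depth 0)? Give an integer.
Path from root to C: G -> A -> H -> C
Depth = number of edges = 3

Answer: 3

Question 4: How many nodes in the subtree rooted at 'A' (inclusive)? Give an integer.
Answer: 6

Derivation:
Subtree rooted at A contains: A, C, D, E, F, H
Count = 6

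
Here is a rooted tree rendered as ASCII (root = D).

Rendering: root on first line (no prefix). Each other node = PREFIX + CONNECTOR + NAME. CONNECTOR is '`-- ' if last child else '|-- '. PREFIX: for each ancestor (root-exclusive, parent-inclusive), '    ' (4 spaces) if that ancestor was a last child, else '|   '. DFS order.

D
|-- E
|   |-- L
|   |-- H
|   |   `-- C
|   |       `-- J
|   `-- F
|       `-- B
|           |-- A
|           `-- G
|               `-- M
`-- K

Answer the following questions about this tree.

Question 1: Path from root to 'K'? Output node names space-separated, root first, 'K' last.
Walk down from root: D -> K

Answer: D K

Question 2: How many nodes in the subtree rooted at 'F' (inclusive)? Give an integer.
Answer: 5

Derivation:
Subtree rooted at F contains: A, B, F, G, M
Count = 5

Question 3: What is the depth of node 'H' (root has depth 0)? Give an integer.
Answer: 2

Derivation:
Path from root to H: D -> E -> H
Depth = number of edges = 2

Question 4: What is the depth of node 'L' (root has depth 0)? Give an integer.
Answer: 2

Derivation:
Path from root to L: D -> E -> L
Depth = number of edges = 2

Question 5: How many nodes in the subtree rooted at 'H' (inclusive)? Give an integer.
Subtree rooted at H contains: C, H, J
Count = 3

Answer: 3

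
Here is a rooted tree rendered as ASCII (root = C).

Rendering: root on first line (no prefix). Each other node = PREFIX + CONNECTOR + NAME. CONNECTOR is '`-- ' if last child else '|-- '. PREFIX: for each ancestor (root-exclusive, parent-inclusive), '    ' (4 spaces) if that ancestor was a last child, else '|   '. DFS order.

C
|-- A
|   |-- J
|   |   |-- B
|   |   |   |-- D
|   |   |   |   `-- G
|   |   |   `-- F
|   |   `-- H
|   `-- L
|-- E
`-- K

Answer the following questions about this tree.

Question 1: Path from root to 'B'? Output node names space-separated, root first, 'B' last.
Walk down from root: C -> A -> J -> B

Answer: C A J B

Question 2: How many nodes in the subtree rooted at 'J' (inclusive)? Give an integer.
Subtree rooted at J contains: B, D, F, G, H, J
Count = 6

Answer: 6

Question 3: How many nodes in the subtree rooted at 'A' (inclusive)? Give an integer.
Answer: 8

Derivation:
Subtree rooted at A contains: A, B, D, F, G, H, J, L
Count = 8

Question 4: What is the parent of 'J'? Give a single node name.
Answer: A

Derivation:
Scan adjacency: J appears as child of A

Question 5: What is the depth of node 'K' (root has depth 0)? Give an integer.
Path from root to K: C -> K
Depth = number of edges = 1

Answer: 1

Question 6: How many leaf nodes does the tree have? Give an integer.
Leaves (nodes with no children): E, F, G, H, K, L

Answer: 6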